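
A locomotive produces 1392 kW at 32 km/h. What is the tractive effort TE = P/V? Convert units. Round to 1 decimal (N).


Convert: P = 1392 kW = 1392000 W
V = 32 / 3.6 = 8.8889 m/s
TE = 1392000 / 8.8889
TE = 156600.0 N

156600.0


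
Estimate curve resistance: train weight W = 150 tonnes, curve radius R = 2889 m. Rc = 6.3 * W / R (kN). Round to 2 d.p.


Rc = 6.3 * W / R
Rc = 6.3 * 150 / 2889
Rc = 945.0 / 2889
Rc = 0.33 kN

0.33


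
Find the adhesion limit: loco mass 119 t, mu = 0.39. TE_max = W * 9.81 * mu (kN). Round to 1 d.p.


TE_max = W * g * mu
TE_max = 119 * 9.81 * 0.39
TE_max = 1167.39 * 0.39
TE_max = 455.3 kN

455.3


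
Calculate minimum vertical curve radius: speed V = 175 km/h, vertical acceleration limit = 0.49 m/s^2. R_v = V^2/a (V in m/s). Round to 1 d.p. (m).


Convert speed: V = 175 / 3.6 = 48.6111 m/s
V^2 = 2363.0401 m^2/s^2
R_v = 2363.0401 / 0.49
R_v = 4822.5 m

4822.5


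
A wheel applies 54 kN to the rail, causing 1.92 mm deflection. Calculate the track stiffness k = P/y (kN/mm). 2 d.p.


Track stiffness k = P / y
k = 54 / 1.92
k = 28.13 kN/mm

28.13


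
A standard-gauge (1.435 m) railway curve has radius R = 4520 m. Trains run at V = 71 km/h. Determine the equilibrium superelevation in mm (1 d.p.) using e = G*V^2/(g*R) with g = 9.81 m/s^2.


Convert speed: V = 71 / 3.6 = 19.7222 m/s
Apply formula: e = 1.435 * 19.7222^2 / (9.81 * 4520)
e = 1.435 * 388.966 / 44341.2
e = 0.012588 m = 12.6 mm

12.6


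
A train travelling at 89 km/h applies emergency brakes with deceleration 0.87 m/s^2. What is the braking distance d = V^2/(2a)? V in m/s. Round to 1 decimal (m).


Convert speed: V = 89 / 3.6 = 24.7222 m/s
V^2 = 611.1883
d = 611.1883 / (2 * 0.87)
d = 611.1883 / 1.74
d = 351.3 m

351.3


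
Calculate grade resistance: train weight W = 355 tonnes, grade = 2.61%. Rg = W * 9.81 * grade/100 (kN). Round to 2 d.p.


Rg = W * 9.81 * grade / 100
Rg = 355 * 9.81 * 2.61 / 100
Rg = 3482.55 * 0.0261
Rg = 90.89 kN

90.89


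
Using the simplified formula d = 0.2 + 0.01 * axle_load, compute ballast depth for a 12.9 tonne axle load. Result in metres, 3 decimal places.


d = 0.2 + 0.01 * 12.9
d = 0.2 + 0.129
d = 0.329 m

0.329


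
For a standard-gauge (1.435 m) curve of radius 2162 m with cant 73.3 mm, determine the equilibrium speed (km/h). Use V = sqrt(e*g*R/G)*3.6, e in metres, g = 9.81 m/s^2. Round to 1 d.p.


Convert cant: e = 73.3 mm = 0.0733 m
V_ms = sqrt(0.0733 * 9.81 * 2162 / 1.435)
V_ms = sqrt(1083.369914) = 32.9146 m/s
V = 32.9146 * 3.6 = 118.5 km/h

118.5


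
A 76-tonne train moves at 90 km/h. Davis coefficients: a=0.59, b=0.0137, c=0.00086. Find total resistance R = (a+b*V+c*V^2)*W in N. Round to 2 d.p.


b*V = 0.0137 * 90 = 1.233
c*V^2 = 0.00086 * 8100 = 6.966
R_per_t = 0.59 + 1.233 + 6.966 = 8.789 N/t
R_total = 8.789 * 76 = 667.96 N

667.96


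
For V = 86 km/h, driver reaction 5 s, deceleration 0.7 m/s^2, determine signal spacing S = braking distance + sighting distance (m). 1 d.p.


V = 86 / 3.6 = 23.8889 m/s
Braking distance = 23.8889^2 / (2*0.7) = 407.6279 m
Sighting distance = 23.8889 * 5 = 119.4444 m
S = 407.6279 + 119.4444 = 527.1 m

527.1


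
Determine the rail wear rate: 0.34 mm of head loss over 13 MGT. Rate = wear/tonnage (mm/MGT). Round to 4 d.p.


Wear rate = total wear / cumulative tonnage
Rate = 0.34 / 13
Rate = 0.0262 mm/MGT

0.0262


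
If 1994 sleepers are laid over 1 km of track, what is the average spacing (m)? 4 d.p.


Spacing = 1000 m / number of sleepers
Spacing = 1000 / 1994
Spacing = 0.5015 m

0.5015


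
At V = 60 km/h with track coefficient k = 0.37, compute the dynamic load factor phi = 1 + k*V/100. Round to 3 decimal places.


phi = 1 + k * V / 100
phi = 1 + 0.37 * 60 / 100
phi = 1 + 0.222
phi = 1.222

1.222


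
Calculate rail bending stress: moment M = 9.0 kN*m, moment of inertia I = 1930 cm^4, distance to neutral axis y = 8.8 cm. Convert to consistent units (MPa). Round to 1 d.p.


Convert units:
M = 9.0 kN*m = 9000000 N*mm
y = 8.8 cm = 88 mm
I = 1930 cm^4 = 19300000 mm^4
sigma = 9000000 * 88 / 19300000
sigma = 41.0 MPa

41.0


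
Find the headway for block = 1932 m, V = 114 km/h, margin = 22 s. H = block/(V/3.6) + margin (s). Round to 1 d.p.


V = 114 / 3.6 = 31.6667 m/s
Block traversal time = 1932 / 31.6667 = 61.0105 s
Headway = 61.0105 + 22
Headway = 83.0 s

83.0


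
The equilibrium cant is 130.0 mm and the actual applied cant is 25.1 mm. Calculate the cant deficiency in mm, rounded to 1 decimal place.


Cant deficiency = equilibrium cant - actual cant
CD = 130.0 - 25.1
CD = 104.9 mm

104.9


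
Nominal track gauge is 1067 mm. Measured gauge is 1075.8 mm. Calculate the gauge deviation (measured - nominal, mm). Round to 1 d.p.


Deviation = measured - nominal
Deviation = 1075.8 - 1067
Deviation = 8.8 mm

8.8


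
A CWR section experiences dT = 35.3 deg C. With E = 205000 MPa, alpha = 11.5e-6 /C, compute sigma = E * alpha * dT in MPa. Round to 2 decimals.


sigma = E * alpha * dT
sigma = 205000 * 11.5e-6 * 35.3
sigma = 2.3575 * 35.3
sigma = 83.22 MPa

83.22


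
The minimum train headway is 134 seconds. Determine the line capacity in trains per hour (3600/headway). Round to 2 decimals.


Capacity = 3600 / headway
Capacity = 3600 / 134
Capacity = 26.87 trains/hour

26.87


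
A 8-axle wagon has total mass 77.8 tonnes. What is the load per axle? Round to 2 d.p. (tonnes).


Load per axle = total weight / number of axles
Load = 77.8 / 8
Load = 9.73 tonnes

9.73


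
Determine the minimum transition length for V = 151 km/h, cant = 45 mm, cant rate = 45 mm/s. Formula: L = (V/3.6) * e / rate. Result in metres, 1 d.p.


Convert speed: V = 151 / 3.6 = 41.9444 m/s
L = 41.9444 * 45 / 45
L = 1887.5 / 45
L = 41.9 m

41.9


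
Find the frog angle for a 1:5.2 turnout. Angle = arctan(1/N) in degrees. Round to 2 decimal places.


1/N = 1/5.2 = 0.192308
angle = arctan(0.192308) = 0.189988 rad
angle = 0.189988 * 180/pi = 10.89 degrees

10.89


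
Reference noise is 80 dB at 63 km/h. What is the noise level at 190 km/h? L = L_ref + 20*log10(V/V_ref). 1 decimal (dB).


V/V_ref = 190 / 63 = 3.015873
log10(3.015873) = 0.479413
20 * 0.479413 = 9.5883
L = 80 + 9.5883 = 89.6 dB

89.6


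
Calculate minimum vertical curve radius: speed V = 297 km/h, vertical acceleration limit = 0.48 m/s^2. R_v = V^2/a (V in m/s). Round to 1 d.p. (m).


Convert speed: V = 297 / 3.6 = 82.5 m/s
V^2 = 6806.25 m^2/s^2
R_v = 6806.25 / 0.48
R_v = 14179.7 m

14179.7


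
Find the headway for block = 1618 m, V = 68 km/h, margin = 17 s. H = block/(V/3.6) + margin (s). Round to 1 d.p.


V = 68 / 3.6 = 18.8889 m/s
Block traversal time = 1618 / 18.8889 = 85.6588 s
Headway = 85.6588 + 17
Headway = 102.7 s

102.7


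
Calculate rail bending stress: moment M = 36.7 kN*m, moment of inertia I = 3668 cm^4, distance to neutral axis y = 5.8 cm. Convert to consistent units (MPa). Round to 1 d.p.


Convert units:
M = 36.7 kN*m = 36700000 N*mm
y = 5.8 cm = 58 mm
I = 3668 cm^4 = 36680000 mm^4
sigma = 36700000 * 58 / 36680000
sigma = 58.0 MPa

58.0


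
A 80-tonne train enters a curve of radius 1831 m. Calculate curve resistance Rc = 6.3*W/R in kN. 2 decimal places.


Rc = 6.3 * W / R
Rc = 6.3 * 80 / 1831
Rc = 504.0 / 1831
Rc = 0.28 kN

0.28


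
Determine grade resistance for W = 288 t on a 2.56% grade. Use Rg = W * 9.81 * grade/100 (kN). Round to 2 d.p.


Rg = W * 9.81 * grade / 100
Rg = 288 * 9.81 * 2.56 / 100
Rg = 2825.28 * 0.0256
Rg = 72.33 kN

72.33


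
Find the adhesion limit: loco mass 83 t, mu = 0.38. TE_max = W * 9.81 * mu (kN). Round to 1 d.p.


TE_max = W * g * mu
TE_max = 83 * 9.81 * 0.38
TE_max = 814.23 * 0.38
TE_max = 309.4 kN

309.4


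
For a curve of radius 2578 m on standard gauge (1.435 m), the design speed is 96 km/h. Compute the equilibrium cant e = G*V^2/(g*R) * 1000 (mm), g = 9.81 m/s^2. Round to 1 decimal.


Convert speed: V = 96 / 3.6 = 26.6667 m/s
Apply formula: e = 1.435 * 26.6667^2 / (9.81 * 2578)
e = 1.435 * 711.1111 / 25290.18
e = 0.040349 m = 40.3 mm

40.3


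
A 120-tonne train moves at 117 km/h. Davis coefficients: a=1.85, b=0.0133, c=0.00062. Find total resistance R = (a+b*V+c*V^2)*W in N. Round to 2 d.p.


b*V = 0.0133 * 117 = 1.5561
c*V^2 = 0.00062 * 13689 = 8.48718
R_per_t = 1.85 + 1.5561 + 8.48718 = 11.89328 N/t
R_total = 11.89328 * 120 = 1427.19 N

1427.19


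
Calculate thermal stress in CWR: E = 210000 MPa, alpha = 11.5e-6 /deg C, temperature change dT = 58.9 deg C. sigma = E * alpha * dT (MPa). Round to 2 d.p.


sigma = E * alpha * dT
sigma = 210000 * 11.5e-6 * 58.9
sigma = 2.415 * 58.9
sigma = 142.24 MPa

142.24


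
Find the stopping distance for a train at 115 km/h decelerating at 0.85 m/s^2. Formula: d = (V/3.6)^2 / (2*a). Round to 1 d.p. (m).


Convert speed: V = 115 / 3.6 = 31.9444 m/s
V^2 = 1020.4475
d = 1020.4475 / (2 * 0.85)
d = 1020.4475 / 1.7
d = 600.3 m

600.3


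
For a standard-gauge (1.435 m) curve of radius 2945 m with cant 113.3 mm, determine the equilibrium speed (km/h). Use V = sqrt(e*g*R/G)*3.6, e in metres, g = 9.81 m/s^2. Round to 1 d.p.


Convert cant: e = 113.3 mm = 0.1133 m
V_ms = sqrt(0.1133 * 9.81 * 2945 / 1.435)
V_ms = sqrt(2281.036923) = 47.7602 m/s
V = 47.7602 * 3.6 = 171.9 km/h

171.9


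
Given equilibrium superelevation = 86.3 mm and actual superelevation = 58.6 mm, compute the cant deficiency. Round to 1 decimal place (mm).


Cant deficiency = equilibrium cant - actual cant
CD = 86.3 - 58.6
CD = 27.7 mm

27.7


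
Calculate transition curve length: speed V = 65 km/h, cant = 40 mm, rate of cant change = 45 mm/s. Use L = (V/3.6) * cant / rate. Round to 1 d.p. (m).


Convert speed: V = 65 / 3.6 = 18.0556 m/s
L = 18.0556 * 40 / 45
L = 722.2222 / 45
L = 16.0 m

16.0


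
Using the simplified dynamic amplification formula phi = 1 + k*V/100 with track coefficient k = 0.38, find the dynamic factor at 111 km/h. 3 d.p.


phi = 1 + k * V / 100
phi = 1 + 0.38 * 111 / 100
phi = 1 + 0.4218
phi = 1.422

1.422


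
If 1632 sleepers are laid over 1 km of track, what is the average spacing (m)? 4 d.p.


Spacing = 1000 m / number of sleepers
Spacing = 1000 / 1632
Spacing = 0.6127 m

0.6127


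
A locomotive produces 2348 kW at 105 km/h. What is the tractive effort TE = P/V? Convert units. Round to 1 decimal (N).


Convert: P = 2348 kW = 2348000 W
V = 105 / 3.6 = 29.1667 m/s
TE = 2348000 / 29.1667
TE = 80502.9 N

80502.9


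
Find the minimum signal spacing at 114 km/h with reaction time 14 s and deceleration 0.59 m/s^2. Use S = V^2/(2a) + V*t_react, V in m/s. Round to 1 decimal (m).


V = 114 / 3.6 = 31.6667 m/s
Braking distance = 31.6667^2 / (2*0.59) = 849.8117 m
Sighting distance = 31.6667 * 14 = 443.3333 m
S = 849.8117 + 443.3333 = 1293.1 m

1293.1


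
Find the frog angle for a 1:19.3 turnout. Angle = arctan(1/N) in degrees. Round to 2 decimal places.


1/N = 1/19.3 = 0.051813
angle = arctan(0.051813) = 0.051767 rad
angle = 0.051767 * 180/pi = 2.97 degrees

2.97


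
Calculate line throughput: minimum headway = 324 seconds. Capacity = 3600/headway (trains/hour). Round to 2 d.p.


Capacity = 3600 / headway
Capacity = 3600 / 324
Capacity = 11.11 trains/hour

11.11


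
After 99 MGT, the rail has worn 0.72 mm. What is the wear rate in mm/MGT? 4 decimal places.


Wear rate = total wear / cumulative tonnage
Rate = 0.72 / 99
Rate = 0.0073 mm/MGT

0.0073


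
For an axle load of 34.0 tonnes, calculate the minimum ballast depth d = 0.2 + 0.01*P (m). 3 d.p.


d = 0.2 + 0.01 * 34.0
d = 0.2 + 0.34
d = 0.540 m

0.540


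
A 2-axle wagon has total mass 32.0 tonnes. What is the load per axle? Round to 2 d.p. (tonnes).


Load per axle = total weight / number of axles
Load = 32.0 / 2
Load = 16.00 tonnes

16.00


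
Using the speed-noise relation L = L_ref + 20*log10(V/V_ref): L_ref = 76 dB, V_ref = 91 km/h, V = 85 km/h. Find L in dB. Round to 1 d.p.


V/V_ref = 85 / 91 = 0.934066
log10(0.934066) = -0.029622
20 * -0.029622 = -0.5924
L = 76 + -0.5924 = 75.4 dB

75.4


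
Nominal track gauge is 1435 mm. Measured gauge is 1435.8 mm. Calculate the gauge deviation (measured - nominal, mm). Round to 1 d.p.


Deviation = measured - nominal
Deviation = 1435.8 - 1435
Deviation = 0.8 mm

0.8


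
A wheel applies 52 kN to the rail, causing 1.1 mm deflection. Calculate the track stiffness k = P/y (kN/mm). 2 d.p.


Track stiffness k = P / y
k = 52 / 1.1
k = 47.27 kN/mm

47.27


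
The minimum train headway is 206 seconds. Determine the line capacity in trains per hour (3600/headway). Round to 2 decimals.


Capacity = 3600 / headway
Capacity = 3600 / 206
Capacity = 17.48 trains/hour

17.48


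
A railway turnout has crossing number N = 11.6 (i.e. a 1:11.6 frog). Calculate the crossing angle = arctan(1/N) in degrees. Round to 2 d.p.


1/N = 1/11.6 = 0.086207
angle = arctan(0.086207) = 0.085994 rad
angle = 0.085994 * 180/pi = 4.93 degrees

4.93


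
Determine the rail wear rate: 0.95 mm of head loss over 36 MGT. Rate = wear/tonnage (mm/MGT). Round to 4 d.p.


Wear rate = total wear / cumulative tonnage
Rate = 0.95 / 36
Rate = 0.0264 mm/MGT

0.0264


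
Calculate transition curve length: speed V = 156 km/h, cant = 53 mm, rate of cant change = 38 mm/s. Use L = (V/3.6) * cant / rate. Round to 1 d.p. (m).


Convert speed: V = 156 / 3.6 = 43.3333 m/s
L = 43.3333 * 53 / 38
L = 2296.6667 / 38
L = 60.4 m

60.4


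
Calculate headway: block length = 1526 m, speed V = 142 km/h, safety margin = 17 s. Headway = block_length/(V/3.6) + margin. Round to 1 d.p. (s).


V = 142 / 3.6 = 39.4444 m/s
Block traversal time = 1526 / 39.4444 = 38.6873 s
Headway = 38.6873 + 17
Headway = 55.7 s

55.7


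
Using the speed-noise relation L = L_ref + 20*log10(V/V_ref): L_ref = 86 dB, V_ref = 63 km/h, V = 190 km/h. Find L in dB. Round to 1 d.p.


V/V_ref = 190 / 63 = 3.015873
log10(3.015873) = 0.479413
20 * 0.479413 = 9.5883
L = 86 + 9.5883 = 95.6 dB

95.6


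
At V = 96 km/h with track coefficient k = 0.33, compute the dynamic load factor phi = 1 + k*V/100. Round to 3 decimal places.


phi = 1 + k * V / 100
phi = 1 + 0.33 * 96 / 100
phi = 1 + 0.3168
phi = 1.317

1.317


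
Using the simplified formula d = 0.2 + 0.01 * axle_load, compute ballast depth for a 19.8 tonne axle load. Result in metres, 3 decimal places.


d = 0.2 + 0.01 * 19.8
d = 0.2 + 0.198
d = 0.398 m

0.398


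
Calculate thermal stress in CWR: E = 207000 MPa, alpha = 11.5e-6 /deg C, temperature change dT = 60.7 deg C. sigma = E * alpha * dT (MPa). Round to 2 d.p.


sigma = E * alpha * dT
sigma = 207000 * 11.5e-6 * 60.7
sigma = 2.3805 * 60.7
sigma = 144.50 MPa

144.50


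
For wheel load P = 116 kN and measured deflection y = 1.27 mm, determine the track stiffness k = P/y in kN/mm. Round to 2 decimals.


Track stiffness k = P / y
k = 116 / 1.27
k = 91.34 kN/mm

91.34


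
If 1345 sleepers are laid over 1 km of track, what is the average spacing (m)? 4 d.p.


Spacing = 1000 m / number of sleepers
Spacing = 1000 / 1345
Spacing = 0.7435 m

0.7435


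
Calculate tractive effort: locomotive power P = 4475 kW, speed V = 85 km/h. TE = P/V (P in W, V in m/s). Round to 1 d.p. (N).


Convert: P = 4475 kW = 4475000 W
V = 85 / 3.6 = 23.6111 m/s
TE = 4475000 / 23.6111
TE = 189529.4 N

189529.4


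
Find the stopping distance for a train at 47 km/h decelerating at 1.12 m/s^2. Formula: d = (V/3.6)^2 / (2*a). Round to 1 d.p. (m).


Convert speed: V = 47 / 3.6 = 13.0556 m/s
V^2 = 170.4475
d = 170.4475 / (2 * 1.12)
d = 170.4475 / 2.24
d = 76.1 m

76.1


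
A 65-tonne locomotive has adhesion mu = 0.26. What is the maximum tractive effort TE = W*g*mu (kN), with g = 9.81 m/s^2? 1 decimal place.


TE_max = W * g * mu
TE_max = 65 * 9.81 * 0.26
TE_max = 637.65 * 0.26
TE_max = 165.8 kN

165.8


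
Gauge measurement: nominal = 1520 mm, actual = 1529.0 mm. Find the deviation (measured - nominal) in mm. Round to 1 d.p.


Deviation = measured - nominal
Deviation = 1529.0 - 1520
Deviation = 9.0 mm

9.0


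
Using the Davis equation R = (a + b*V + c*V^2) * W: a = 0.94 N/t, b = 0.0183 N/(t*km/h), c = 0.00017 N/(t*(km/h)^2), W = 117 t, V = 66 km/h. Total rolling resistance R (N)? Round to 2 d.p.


b*V = 0.0183 * 66 = 1.2078
c*V^2 = 0.00017 * 4356 = 0.74052
R_per_t = 0.94 + 1.2078 + 0.74052 = 2.88832 N/t
R_total = 2.88832 * 117 = 337.93 N

337.93


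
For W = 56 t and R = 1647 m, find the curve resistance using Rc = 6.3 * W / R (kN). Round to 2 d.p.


Rc = 6.3 * W / R
Rc = 6.3 * 56 / 1647
Rc = 352.8 / 1647
Rc = 0.21 kN

0.21


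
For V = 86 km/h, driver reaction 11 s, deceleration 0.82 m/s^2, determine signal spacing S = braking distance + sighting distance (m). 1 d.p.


V = 86 / 3.6 = 23.8889 m/s
Braking distance = 23.8889^2 / (2*0.82) = 347.975 m
Sighting distance = 23.8889 * 11 = 262.7778 m
S = 347.975 + 262.7778 = 610.8 m

610.8


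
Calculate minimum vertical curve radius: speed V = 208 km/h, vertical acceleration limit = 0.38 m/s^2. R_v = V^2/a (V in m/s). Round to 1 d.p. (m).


Convert speed: V = 208 / 3.6 = 57.7778 m/s
V^2 = 3338.2716 m^2/s^2
R_v = 3338.2716 / 0.38
R_v = 8784.9 m

8784.9


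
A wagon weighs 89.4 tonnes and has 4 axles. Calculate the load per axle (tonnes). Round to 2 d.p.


Load per axle = total weight / number of axles
Load = 89.4 / 4
Load = 22.35 tonnes

22.35


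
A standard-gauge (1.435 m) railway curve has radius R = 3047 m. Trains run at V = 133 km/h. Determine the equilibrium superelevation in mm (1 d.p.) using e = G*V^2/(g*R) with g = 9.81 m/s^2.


Convert speed: V = 133 / 3.6 = 36.9444 m/s
Apply formula: e = 1.435 * 36.9444^2 / (9.81 * 3047)
e = 1.435 * 1364.892 / 29891.07
e = 0.065525 m = 65.5 mm

65.5


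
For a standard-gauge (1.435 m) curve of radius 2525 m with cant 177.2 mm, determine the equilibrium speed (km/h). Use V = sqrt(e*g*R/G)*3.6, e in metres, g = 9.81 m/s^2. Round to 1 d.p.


Convert cant: e = 177.2 mm = 0.1772 m
V_ms = sqrt(0.1772 * 9.81 * 2525 / 1.435)
V_ms = sqrt(3058.737491) = 55.3059 m/s
V = 55.3059 * 3.6 = 199.1 km/h

199.1


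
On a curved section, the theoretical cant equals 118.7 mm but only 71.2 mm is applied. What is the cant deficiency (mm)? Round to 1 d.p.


Cant deficiency = equilibrium cant - actual cant
CD = 118.7 - 71.2
CD = 47.5 mm

47.5


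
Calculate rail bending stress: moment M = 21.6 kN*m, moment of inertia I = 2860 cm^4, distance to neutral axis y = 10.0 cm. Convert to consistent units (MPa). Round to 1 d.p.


Convert units:
M = 21.6 kN*m = 21600000 N*mm
y = 10.0 cm = 100 mm
I = 2860 cm^4 = 28600000 mm^4
sigma = 21600000 * 100 / 28600000
sigma = 75.5 MPa

75.5


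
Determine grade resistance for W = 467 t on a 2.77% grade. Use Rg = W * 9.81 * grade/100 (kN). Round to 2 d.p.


Rg = W * 9.81 * grade / 100
Rg = 467 * 9.81 * 2.77 / 100
Rg = 4581.27 * 0.0277
Rg = 126.90 kN

126.90


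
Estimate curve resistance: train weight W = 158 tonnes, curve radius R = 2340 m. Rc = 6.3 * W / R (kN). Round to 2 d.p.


Rc = 6.3 * W / R
Rc = 6.3 * 158 / 2340
Rc = 995.4 / 2340
Rc = 0.43 kN

0.43


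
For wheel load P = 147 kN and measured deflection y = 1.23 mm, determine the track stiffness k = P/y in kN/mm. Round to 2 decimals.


Track stiffness k = P / y
k = 147 / 1.23
k = 119.51 kN/mm

119.51


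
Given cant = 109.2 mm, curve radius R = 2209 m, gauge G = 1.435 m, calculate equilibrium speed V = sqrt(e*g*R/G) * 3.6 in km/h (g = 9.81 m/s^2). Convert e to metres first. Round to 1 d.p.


Convert cant: e = 109.2 mm = 0.1092 m
V_ms = sqrt(0.1092 * 9.81 * 2209 / 1.435)
V_ms = sqrt(1649.056215) = 40.6086 m/s
V = 40.6086 * 3.6 = 146.2 km/h

146.2


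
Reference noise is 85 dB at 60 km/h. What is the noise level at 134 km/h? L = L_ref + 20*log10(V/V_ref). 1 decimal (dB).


V/V_ref = 134 / 60 = 2.233333
log10(2.233333) = 0.348954
20 * 0.348954 = 6.9791
L = 85 + 6.9791 = 92.0 dB

92.0


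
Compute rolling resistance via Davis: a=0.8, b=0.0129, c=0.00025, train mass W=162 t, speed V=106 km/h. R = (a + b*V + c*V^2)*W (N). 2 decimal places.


b*V = 0.0129 * 106 = 1.3674
c*V^2 = 0.00025 * 11236 = 2.809
R_per_t = 0.8 + 1.3674 + 2.809 = 4.9764 N/t
R_total = 4.9764 * 162 = 806.18 N

806.18


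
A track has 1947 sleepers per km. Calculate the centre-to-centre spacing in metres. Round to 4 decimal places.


Spacing = 1000 m / number of sleepers
Spacing = 1000 / 1947
Spacing = 0.5136 m

0.5136


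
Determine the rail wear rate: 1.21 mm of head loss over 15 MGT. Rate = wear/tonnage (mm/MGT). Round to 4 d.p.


Wear rate = total wear / cumulative tonnage
Rate = 1.21 / 15
Rate = 0.0807 mm/MGT

0.0807


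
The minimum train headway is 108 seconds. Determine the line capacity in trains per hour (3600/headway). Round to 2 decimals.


Capacity = 3600 / headway
Capacity = 3600 / 108
Capacity = 33.33 trains/hour

33.33


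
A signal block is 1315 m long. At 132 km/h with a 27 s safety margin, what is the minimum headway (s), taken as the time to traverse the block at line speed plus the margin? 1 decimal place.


V = 132 / 3.6 = 36.6667 m/s
Block traversal time = 1315 / 36.6667 = 35.8636 s
Headway = 35.8636 + 27
Headway = 62.9 s

62.9


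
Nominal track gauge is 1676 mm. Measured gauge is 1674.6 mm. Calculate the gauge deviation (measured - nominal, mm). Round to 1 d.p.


Deviation = measured - nominal
Deviation = 1674.6 - 1676
Deviation = -1.4 mm

-1.4


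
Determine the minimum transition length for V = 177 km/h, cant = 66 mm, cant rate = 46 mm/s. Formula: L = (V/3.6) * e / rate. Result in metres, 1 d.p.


Convert speed: V = 177 / 3.6 = 49.1667 m/s
L = 49.1667 * 66 / 46
L = 3245.0 / 46
L = 70.5 m

70.5


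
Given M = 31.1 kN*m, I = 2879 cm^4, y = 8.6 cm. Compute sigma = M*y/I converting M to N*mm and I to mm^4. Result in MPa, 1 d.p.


Convert units:
M = 31.1 kN*m = 31100000 N*mm
y = 8.6 cm = 86 mm
I = 2879 cm^4 = 28790000 mm^4
sigma = 31100000 * 86 / 28790000
sigma = 92.9 MPa

92.9


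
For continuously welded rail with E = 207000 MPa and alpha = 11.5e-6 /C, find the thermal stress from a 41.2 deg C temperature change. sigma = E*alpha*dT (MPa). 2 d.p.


sigma = E * alpha * dT
sigma = 207000 * 11.5e-6 * 41.2
sigma = 2.3805 * 41.2
sigma = 98.08 MPa

98.08


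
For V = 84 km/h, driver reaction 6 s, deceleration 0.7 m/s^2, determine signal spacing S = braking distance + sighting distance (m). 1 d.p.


V = 84 / 3.6 = 23.3333 m/s
Braking distance = 23.3333^2 / (2*0.7) = 388.8889 m
Sighting distance = 23.3333 * 6 = 140.0 m
S = 388.8889 + 140.0 = 528.9 m

528.9


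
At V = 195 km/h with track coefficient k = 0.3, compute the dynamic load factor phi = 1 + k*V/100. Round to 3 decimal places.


phi = 1 + k * V / 100
phi = 1 + 0.3 * 195 / 100
phi = 1 + 0.585
phi = 1.585

1.585


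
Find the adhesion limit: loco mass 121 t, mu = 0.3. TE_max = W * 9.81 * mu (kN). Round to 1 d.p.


TE_max = W * g * mu
TE_max = 121 * 9.81 * 0.3
TE_max = 1187.01 * 0.3
TE_max = 356.1 kN

356.1


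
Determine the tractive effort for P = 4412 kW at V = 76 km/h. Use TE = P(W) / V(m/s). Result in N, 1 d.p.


Convert: P = 4412 kW = 4412000 W
V = 76 / 3.6 = 21.1111 m/s
TE = 4412000 / 21.1111
TE = 208989.5 N

208989.5


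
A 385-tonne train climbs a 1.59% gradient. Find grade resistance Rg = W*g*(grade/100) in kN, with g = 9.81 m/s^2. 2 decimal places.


Rg = W * 9.81 * grade / 100
Rg = 385 * 9.81 * 1.59 / 100
Rg = 3776.85 * 0.0159
Rg = 60.05 kN

60.05


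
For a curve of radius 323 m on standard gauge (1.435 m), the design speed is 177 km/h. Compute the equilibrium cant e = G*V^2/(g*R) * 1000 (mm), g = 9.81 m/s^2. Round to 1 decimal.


Convert speed: V = 177 / 3.6 = 49.1667 m/s
Apply formula: e = 1.435 * 49.1667^2 / (9.81 * 323)
e = 1.435 * 2417.3611 / 3168.63
e = 1.094768 m = 1094.8 mm

1094.8


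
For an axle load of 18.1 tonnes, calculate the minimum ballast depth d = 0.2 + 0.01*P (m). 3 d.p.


d = 0.2 + 0.01 * 18.1
d = 0.2 + 0.181
d = 0.381 m

0.381


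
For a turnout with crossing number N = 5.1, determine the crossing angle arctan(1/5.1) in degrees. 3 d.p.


1/N = 1/5.1 = 0.196078
angle = arctan(0.196078) = 0.193622 rad
angle = 0.193622 * 180/pi = 11.094 degrees

11.094


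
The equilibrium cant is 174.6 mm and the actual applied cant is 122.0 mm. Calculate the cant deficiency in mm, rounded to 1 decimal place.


Cant deficiency = equilibrium cant - actual cant
CD = 174.6 - 122.0
CD = 52.6 mm

52.6


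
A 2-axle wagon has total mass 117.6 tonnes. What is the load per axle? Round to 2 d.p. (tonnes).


Load per axle = total weight / number of axles
Load = 117.6 / 2
Load = 58.80 tonnes

58.80


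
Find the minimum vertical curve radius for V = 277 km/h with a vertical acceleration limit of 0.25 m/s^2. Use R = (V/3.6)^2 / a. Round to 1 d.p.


Convert speed: V = 277 / 3.6 = 76.9444 m/s
V^2 = 5920.4475 m^2/s^2
R_v = 5920.4475 / 0.25
R_v = 23681.8 m

23681.8


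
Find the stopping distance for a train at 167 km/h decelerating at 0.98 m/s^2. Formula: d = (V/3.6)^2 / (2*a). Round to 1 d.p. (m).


Convert speed: V = 167 / 3.6 = 46.3889 m/s
V^2 = 2151.929
d = 2151.929 / (2 * 0.98)
d = 2151.929 / 1.96
d = 1097.9 m

1097.9


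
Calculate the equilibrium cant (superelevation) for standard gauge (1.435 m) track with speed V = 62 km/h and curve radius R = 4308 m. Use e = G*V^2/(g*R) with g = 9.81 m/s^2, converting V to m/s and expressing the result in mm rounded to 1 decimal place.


Convert speed: V = 62 / 3.6 = 17.2222 m/s
Apply formula: e = 1.435 * 17.2222^2 / (9.81 * 4308)
e = 1.435 * 296.6049 / 42261.48
e = 0.010071 m = 10.1 mm

10.1


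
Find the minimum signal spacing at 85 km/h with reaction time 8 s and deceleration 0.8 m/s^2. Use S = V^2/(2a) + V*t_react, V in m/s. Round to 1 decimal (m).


V = 85 / 3.6 = 23.6111 m/s
Braking distance = 23.6111^2 / (2*0.8) = 348.4279 m
Sighting distance = 23.6111 * 8 = 188.8889 m
S = 348.4279 + 188.8889 = 537.3 m

537.3


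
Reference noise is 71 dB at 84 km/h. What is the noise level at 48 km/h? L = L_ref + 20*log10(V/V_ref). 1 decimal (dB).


V/V_ref = 48 / 84 = 0.571429
log10(0.571429) = -0.243038
20 * -0.243038 = -4.8608
L = 71 + -4.8608 = 66.1 dB

66.1


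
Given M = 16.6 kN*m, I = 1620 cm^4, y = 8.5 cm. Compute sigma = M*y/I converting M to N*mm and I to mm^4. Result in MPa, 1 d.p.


Convert units:
M = 16.6 kN*m = 16600000 N*mm
y = 8.5 cm = 85 mm
I = 1620 cm^4 = 16200000 mm^4
sigma = 16600000 * 85 / 16200000
sigma = 87.1 MPa

87.1


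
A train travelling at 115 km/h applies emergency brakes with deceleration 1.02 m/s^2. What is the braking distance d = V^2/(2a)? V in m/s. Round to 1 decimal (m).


Convert speed: V = 115 / 3.6 = 31.9444 m/s
V^2 = 1020.4475
d = 1020.4475 / (2 * 1.02)
d = 1020.4475 / 2.04
d = 500.2 m

500.2


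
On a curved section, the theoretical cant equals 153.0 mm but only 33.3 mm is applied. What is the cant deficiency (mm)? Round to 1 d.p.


Cant deficiency = equilibrium cant - actual cant
CD = 153.0 - 33.3
CD = 119.7 mm

119.7


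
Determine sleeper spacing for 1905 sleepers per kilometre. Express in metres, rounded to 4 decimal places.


Spacing = 1000 m / number of sleepers
Spacing = 1000 / 1905
Spacing = 0.5249 m

0.5249


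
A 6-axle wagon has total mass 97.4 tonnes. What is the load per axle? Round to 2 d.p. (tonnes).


Load per axle = total weight / number of axles
Load = 97.4 / 6
Load = 16.23 tonnes

16.23


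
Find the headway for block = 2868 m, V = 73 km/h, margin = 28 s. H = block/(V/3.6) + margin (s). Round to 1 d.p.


V = 73 / 3.6 = 20.2778 m/s
Block traversal time = 2868 / 20.2778 = 141.4356 s
Headway = 141.4356 + 28
Headway = 169.4 s

169.4


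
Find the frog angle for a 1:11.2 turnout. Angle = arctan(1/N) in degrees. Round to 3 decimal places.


1/N = 1/11.2 = 0.089286
angle = arctan(0.089286) = 0.08905 rad
angle = 0.08905 * 180/pi = 5.102 degrees

5.102


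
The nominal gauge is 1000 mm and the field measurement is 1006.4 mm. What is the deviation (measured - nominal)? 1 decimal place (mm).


Deviation = measured - nominal
Deviation = 1006.4 - 1000
Deviation = 6.4 mm

6.4


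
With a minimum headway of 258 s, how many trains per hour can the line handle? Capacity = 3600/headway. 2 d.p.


Capacity = 3600 / headway
Capacity = 3600 / 258
Capacity = 13.95 trains/hour

13.95


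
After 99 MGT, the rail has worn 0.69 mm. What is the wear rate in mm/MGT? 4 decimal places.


Wear rate = total wear / cumulative tonnage
Rate = 0.69 / 99
Rate = 0.0070 mm/MGT

0.0070


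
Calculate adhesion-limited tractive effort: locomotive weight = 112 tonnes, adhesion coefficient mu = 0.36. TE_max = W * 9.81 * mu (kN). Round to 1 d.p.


TE_max = W * g * mu
TE_max = 112 * 9.81 * 0.36
TE_max = 1098.72 * 0.36
TE_max = 395.5 kN

395.5


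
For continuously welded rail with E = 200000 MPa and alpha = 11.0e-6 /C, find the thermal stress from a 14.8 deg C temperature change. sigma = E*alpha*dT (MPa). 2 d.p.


sigma = E * alpha * dT
sigma = 200000 * 11.0e-6 * 14.8
sigma = 2.2 * 14.8
sigma = 32.56 MPa

32.56


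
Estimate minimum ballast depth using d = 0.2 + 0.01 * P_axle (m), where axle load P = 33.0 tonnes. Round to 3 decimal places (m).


d = 0.2 + 0.01 * 33.0
d = 0.2 + 0.33
d = 0.530 m

0.530


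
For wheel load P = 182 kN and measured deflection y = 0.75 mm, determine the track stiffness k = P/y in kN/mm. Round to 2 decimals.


Track stiffness k = P / y
k = 182 / 0.75
k = 242.67 kN/mm

242.67


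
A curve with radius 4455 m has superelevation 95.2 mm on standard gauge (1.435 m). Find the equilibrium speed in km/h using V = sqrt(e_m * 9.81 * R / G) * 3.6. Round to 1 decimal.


Convert cant: e = 95.2 mm = 0.0952 m
V_ms = sqrt(0.0952 * 9.81 * 4455 / 1.435)
V_ms = sqrt(2899.357463) = 53.8457 m/s
V = 53.8457 * 3.6 = 193.8 km/h

193.8


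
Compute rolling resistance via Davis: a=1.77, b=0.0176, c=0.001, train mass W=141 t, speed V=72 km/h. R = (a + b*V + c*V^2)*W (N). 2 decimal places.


b*V = 0.0176 * 72 = 1.2672
c*V^2 = 0.001 * 5184 = 5.184
R_per_t = 1.77 + 1.2672 + 5.184 = 8.2212 N/t
R_total = 8.2212 * 141 = 1159.19 N

1159.19


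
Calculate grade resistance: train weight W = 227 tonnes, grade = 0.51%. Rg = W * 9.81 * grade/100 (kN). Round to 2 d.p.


Rg = W * 9.81 * grade / 100
Rg = 227 * 9.81 * 0.51 / 100
Rg = 2226.87 * 0.0051
Rg = 11.36 kN

11.36


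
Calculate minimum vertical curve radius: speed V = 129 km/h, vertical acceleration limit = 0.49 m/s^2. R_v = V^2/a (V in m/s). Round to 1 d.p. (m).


Convert speed: V = 129 / 3.6 = 35.8333 m/s
V^2 = 1284.0278 m^2/s^2
R_v = 1284.0278 / 0.49
R_v = 2620.5 m

2620.5


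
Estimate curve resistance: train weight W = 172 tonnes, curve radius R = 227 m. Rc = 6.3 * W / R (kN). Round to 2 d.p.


Rc = 6.3 * W / R
Rc = 6.3 * 172 / 227
Rc = 1083.6 / 227
Rc = 4.77 kN

4.77


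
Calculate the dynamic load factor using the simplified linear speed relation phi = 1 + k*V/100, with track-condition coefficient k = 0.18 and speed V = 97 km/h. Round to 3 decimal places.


phi = 1 + k * V / 100
phi = 1 + 0.18 * 97 / 100
phi = 1 + 0.1746
phi = 1.175

1.175


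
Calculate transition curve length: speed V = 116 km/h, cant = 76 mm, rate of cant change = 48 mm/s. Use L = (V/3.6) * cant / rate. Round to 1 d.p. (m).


Convert speed: V = 116 / 3.6 = 32.2222 m/s
L = 32.2222 * 76 / 48
L = 2448.8889 / 48
L = 51.0 m

51.0


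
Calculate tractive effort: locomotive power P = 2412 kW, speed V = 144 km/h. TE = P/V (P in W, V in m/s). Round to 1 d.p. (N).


Convert: P = 2412 kW = 2412000 W
V = 144 / 3.6 = 40.0 m/s
TE = 2412000 / 40.0
TE = 60300.0 N

60300.0


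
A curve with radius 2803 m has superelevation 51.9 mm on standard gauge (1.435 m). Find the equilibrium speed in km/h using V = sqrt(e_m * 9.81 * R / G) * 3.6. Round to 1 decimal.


Convert cant: e = 51.9 mm = 0.0519 m
V_ms = sqrt(0.0519 * 9.81 * 2803 / 1.435)
V_ms = sqrt(994.506353) = 31.5358 m/s
V = 31.5358 * 3.6 = 113.5 km/h

113.5


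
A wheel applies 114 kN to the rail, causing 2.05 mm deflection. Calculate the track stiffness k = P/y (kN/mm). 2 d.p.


Track stiffness k = P / y
k = 114 / 2.05
k = 55.61 kN/mm

55.61


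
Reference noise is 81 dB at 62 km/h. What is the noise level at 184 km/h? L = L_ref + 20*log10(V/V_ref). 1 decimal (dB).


V/V_ref = 184 / 62 = 2.967742
log10(2.967742) = 0.472426
20 * 0.472426 = 9.4485
L = 81 + 9.4485 = 90.4 dB

90.4


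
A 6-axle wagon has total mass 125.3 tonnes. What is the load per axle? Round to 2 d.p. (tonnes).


Load per axle = total weight / number of axles
Load = 125.3 / 6
Load = 20.88 tonnes

20.88


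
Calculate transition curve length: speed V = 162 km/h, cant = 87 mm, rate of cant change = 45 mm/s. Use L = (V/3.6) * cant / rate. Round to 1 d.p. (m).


Convert speed: V = 162 / 3.6 = 45.0 m/s
L = 45.0 * 87 / 45
L = 3915.0 / 45
L = 87.0 m

87.0


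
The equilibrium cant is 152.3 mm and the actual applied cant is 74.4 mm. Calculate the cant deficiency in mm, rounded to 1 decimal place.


Cant deficiency = equilibrium cant - actual cant
CD = 152.3 - 74.4
CD = 77.9 mm

77.9


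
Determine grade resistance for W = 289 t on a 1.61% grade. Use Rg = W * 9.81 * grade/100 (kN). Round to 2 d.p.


Rg = W * 9.81 * grade / 100
Rg = 289 * 9.81 * 1.61 / 100
Rg = 2835.09 * 0.0161
Rg = 45.64 kN

45.64


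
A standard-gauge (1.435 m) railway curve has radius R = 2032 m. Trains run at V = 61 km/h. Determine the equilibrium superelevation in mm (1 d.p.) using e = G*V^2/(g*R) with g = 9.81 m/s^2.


Convert speed: V = 61 / 3.6 = 16.9444 m/s
Apply formula: e = 1.435 * 16.9444^2 / (9.81 * 2032)
e = 1.435 * 287.1142 / 19933.92
e = 0.020669 m = 20.7 mm

20.7


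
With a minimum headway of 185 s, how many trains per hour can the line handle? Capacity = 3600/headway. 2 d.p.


Capacity = 3600 / headway
Capacity = 3600 / 185
Capacity = 19.46 trains/hour

19.46


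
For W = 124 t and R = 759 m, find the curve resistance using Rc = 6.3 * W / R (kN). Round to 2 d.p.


Rc = 6.3 * W / R
Rc = 6.3 * 124 / 759
Rc = 781.2 / 759
Rc = 1.03 kN

1.03


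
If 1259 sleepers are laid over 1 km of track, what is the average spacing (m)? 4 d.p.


Spacing = 1000 m / number of sleepers
Spacing = 1000 / 1259
Spacing = 0.7943 m

0.7943


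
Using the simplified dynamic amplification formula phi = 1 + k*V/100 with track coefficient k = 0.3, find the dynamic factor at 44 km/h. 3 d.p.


phi = 1 + k * V / 100
phi = 1 + 0.3 * 44 / 100
phi = 1 + 0.132
phi = 1.132

1.132


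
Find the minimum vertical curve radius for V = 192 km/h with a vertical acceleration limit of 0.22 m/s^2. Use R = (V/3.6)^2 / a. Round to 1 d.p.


Convert speed: V = 192 / 3.6 = 53.3333 m/s
V^2 = 2844.4444 m^2/s^2
R_v = 2844.4444 / 0.22
R_v = 12929.3 m

12929.3


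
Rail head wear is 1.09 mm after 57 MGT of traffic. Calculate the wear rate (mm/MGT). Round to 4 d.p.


Wear rate = total wear / cumulative tonnage
Rate = 1.09 / 57
Rate = 0.0191 mm/MGT

0.0191


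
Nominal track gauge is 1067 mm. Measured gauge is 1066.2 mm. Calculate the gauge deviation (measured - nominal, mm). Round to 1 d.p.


Deviation = measured - nominal
Deviation = 1066.2 - 1067
Deviation = -0.8 mm

-0.8


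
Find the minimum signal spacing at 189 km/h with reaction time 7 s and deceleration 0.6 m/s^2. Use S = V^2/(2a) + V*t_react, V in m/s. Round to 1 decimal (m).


V = 189 / 3.6 = 52.5 m/s
Braking distance = 52.5^2 / (2*0.6) = 2296.875 m
Sighting distance = 52.5 * 7 = 367.5 m
S = 2296.875 + 367.5 = 2664.4 m

2664.4


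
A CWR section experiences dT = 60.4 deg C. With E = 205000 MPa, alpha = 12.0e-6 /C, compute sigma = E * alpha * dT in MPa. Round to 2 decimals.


sigma = E * alpha * dT
sigma = 205000 * 12.0e-6 * 60.4
sigma = 2.46 * 60.4
sigma = 148.58 MPa

148.58


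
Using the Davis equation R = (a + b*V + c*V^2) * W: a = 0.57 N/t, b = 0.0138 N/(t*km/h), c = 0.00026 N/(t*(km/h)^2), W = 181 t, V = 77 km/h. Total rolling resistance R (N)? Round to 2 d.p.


b*V = 0.0138 * 77 = 1.0626
c*V^2 = 0.00026 * 5929 = 1.54154
R_per_t = 0.57 + 1.0626 + 1.54154 = 3.17414 N/t
R_total = 3.17414 * 181 = 574.52 N

574.52


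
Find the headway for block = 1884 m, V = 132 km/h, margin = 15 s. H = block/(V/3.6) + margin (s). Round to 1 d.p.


V = 132 / 3.6 = 36.6667 m/s
Block traversal time = 1884 / 36.6667 = 51.3818 s
Headway = 51.3818 + 15
Headway = 66.4 s

66.4


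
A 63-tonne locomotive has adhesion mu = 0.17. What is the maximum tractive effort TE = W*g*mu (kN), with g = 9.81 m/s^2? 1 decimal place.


TE_max = W * g * mu
TE_max = 63 * 9.81 * 0.17
TE_max = 618.03 * 0.17
TE_max = 105.1 kN

105.1


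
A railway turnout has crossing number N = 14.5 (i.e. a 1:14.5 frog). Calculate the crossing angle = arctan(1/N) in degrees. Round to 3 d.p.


1/N = 1/14.5 = 0.068966
angle = arctan(0.068966) = 0.068856 rad
angle = 0.068856 * 180/pi = 3.945 degrees

3.945


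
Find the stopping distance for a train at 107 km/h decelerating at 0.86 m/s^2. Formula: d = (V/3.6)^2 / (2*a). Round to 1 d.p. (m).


Convert speed: V = 107 / 3.6 = 29.7222 m/s
V^2 = 883.4105
d = 883.4105 / (2 * 0.86)
d = 883.4105 / 1.72
d = 513.6 m

513.6


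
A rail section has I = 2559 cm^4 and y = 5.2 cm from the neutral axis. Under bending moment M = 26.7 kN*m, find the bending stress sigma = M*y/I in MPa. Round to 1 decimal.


Convert units:
M = 26.7 kN*m = 26700000 N*mm
y = 5.2 cm = 52 mm
I = 2559 cm^4 = 25590000 mm^4
sigma = 26700000 * 52 / 25590000
sigma = 54.3 MPa

54.3


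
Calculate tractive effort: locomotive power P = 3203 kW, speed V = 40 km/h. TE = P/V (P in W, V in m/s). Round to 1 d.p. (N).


Convert: P = 3203 kW = 3203000 W
V = 40 / 3.6 = 11.1111 m/s
TE = 3203000 / 11.1111
TE = 288270.0 N

288270.0


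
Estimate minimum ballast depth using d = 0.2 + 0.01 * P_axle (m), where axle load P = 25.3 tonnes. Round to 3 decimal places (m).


d = 0.2 + 0.01 * 25.3
d = 0.2 + 0.253
d = 0.453 m

0.453


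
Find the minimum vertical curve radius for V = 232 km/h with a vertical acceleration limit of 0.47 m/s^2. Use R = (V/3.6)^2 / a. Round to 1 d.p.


Convert speed: V = 232 / 3.6 = 64.4444 m/s
V^2 = 4153.0864 m^2/s^2
R_v = 4153.0864 / 0.47
R_v = 8836.4 m

8836.4


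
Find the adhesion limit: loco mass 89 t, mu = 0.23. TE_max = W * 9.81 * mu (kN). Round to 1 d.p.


TE_max = W * g * mu
TE_max = 89 * 9.81 * 0.23
TE_max = 873.09 * 0.23
TE_max = 200.8 kN

200.8


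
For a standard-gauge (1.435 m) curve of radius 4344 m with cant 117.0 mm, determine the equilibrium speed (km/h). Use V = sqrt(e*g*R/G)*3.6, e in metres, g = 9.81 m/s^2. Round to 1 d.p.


Convert cant: e = 117.0 mm = 0.1170 m
V_ms = sqrt(0.1170 * 9.81 * 4344 / 1.435)
V_ms = sqrt(3474.503749) = 58.9449 m/s
V = 58.9449 * 3.6 = 212.2 km/h

212.2


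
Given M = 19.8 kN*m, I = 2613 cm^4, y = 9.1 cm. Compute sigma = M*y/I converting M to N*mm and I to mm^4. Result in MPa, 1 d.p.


Convert units:
M = 19.8 kN*m = 19800000 N*mm
y = 9.1 cm = 91 mm
I = 2613 cm^4 = 26130000 mm^4
sigma = 19800000 * 91 / 26130000
sigma = 69.0 MPa

69.0


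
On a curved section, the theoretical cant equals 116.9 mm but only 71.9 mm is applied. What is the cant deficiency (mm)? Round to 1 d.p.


Cant deficiency = equilibrium cant - actual cant
CD = 116.9 - 71.9
CD = 45.0 mm

45.0


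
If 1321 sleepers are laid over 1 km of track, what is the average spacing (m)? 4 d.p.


Spacing = 1000 m / number of sleepers
Spacing = 1000 / 1321
Spacing = 0.7570 m

0.7570


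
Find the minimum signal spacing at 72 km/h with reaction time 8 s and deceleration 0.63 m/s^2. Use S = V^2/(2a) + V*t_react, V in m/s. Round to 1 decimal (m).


V = 72 / 3.6 = 20.0 m/s
Braking distance = 20.0^2 / (2*0.63) = 317.4603 m
Sighting distance = 20.0 * 8 = 160.0 m
S = 317.4603 + 160.0 = 477.5 m

477.5
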